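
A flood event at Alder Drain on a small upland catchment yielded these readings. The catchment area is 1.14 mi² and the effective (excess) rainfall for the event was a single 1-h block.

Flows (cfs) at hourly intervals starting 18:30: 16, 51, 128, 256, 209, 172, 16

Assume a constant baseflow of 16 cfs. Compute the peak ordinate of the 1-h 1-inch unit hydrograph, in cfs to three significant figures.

Direct runoff: 0.0, 35.0, 112.0, 240.0, 193.0, 156.0, 0.0 cfs; ΣQ_DR = 736.0 cfs, peak = 240.0 cfs.
Runoff depth d = ΣQ_DR·Δt / A = 736.0 × 3600 / (1.14 mi²) = 1.000 in.
The 1-inch UH is the DRH scaled by (1 in)/d, so U_p = 240.0 × 1/1.000 = 240 cfs.

U_p ≈ 240 cfs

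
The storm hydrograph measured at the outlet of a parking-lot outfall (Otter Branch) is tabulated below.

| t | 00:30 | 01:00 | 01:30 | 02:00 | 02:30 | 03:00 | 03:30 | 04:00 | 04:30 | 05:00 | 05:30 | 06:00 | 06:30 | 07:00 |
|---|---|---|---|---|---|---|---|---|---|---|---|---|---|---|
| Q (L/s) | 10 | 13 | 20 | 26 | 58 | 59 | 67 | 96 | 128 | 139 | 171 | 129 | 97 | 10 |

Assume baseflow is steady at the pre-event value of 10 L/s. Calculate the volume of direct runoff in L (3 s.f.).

Direct-runoff ordinates (Q − Q_b): 0.0, 3.0, 10.0, 16.0, 48.0, 49.0, 57.0, 86.0, 118.0, 129.0, 161.0, 119.0, 87.0, 0.0 L/s.
ΣQ_DR = 883.0 L/s.
With Δt = 0.5 h = 1800 s, V = ΣQ_DR · Δt = 883.0 × 1800 = 1.59 × 10^6 L.

V ≈ 1.59 × 10^6 L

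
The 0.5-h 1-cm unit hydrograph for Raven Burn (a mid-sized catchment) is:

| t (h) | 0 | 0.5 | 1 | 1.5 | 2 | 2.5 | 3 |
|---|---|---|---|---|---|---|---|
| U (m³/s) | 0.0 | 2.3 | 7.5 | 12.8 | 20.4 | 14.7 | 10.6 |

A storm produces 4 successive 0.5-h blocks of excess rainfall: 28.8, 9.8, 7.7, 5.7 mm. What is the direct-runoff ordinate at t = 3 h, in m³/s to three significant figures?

By discrete convolution, Q_j = Σ (P_i / 10 mm) · U_{j−i}.
At t = 3 h (j=6): Q = (28.8/10)·10.6 + (9.8/10)·14.7 + (7.7/10)·20.4 + (5.7/10)·12.8 = 67.9 m³/s.

Q ≈ 67.9 m³/s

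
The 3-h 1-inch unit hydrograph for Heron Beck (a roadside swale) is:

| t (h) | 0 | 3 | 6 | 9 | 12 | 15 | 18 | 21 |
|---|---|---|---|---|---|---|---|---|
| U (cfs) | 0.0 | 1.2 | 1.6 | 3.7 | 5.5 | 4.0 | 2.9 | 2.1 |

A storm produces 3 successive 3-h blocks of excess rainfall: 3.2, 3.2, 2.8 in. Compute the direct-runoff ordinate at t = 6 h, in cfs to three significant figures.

Q ≈ 8.96 cfs

By discrete convolution, Q_j = Σ (P_i / 1 in) · U_{j−i}.
At t = 6 h (j=2): Q = (3.2/1)·1.6 + (3.2/1)·1.2 + (2.8/1)·0.0 = 8.96 cfs.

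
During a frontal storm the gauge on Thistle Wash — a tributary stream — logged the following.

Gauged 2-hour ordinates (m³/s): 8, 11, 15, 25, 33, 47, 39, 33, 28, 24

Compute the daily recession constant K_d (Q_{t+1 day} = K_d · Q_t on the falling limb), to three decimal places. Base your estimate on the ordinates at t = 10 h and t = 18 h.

K_d ≈ 0.133

Between t = 10 h and t = 18 h the flow falls from 47 to 24 m³/s over 4×2 h = 8 h.
Per-interval ratio K = (24/47)^(1/4) = 0.8453; K_d = K^(24/2) = 0.133.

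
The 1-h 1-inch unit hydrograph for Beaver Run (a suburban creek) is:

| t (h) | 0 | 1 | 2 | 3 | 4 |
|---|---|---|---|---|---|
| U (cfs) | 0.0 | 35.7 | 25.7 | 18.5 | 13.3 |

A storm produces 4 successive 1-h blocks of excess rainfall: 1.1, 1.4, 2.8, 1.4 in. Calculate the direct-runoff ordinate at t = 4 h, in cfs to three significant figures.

By discrete convolution, Q_j = Σ (P_i / 1 in) · U_{j−i}.
At t = 4 h (j=4): Q = (1.1/1)·13.3 + (1.4/1)·18.5 + (2.8/1)·25.7 + (1.4/1)·35.7 = 162 cfs.

Q ≈ 162 cfs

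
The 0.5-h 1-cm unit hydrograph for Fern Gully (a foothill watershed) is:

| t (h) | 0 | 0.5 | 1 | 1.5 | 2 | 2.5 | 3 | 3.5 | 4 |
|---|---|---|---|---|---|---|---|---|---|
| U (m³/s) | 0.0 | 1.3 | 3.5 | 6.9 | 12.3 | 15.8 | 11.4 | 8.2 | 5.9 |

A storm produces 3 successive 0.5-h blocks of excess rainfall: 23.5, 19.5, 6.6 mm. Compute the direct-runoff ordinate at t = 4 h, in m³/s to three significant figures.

Q ≈ 37.4 m³/s

By discrete convolution, Q_j = Σ (P_i / 10 mm) · U_{j−i}.
At t = 4 h (j=8): Q = (23.5/10)·5.9 + (19.5/10)·8.2 + (6.6/10)·11.4 = 37.4 m³/s.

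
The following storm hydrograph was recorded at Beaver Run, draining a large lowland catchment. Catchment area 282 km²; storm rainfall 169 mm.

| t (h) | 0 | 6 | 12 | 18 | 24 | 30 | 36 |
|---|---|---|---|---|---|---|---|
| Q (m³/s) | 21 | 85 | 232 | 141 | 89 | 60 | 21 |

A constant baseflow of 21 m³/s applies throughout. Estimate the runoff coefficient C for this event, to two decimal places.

ΣQ_DR = 502.0 m³/s; V = ΣQ_DR·Δt = 1.084 × 10^7 m³.
Runoff depth d = V / A = 38.45 mm.
C = d / P = 38.45 / 169 = 0.23.

C ≈ 0.23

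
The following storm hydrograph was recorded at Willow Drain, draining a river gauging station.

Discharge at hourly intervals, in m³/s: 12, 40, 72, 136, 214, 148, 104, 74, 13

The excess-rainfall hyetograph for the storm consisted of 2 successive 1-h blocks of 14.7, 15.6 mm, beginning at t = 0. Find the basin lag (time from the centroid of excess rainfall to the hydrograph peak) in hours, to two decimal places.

t_L ≈ 2.99 h

Centroid of excess rainfall: t_c = Σ P_i·t̄_i / ΣP_i = 1.0149 h (block centres at 0.5, 1.5 h).
Hydrograph peak occurs at t = 4 h, so basin lag t_L = 4 − 1.0149 = 2.99 h.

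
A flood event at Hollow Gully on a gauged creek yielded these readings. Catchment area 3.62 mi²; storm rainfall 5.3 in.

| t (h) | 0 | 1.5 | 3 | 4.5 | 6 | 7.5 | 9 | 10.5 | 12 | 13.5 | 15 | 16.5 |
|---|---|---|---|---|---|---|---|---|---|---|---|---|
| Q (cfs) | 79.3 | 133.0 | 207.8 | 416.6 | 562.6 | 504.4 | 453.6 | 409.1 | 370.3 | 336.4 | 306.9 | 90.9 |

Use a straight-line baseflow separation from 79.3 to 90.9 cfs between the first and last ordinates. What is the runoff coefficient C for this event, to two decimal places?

ΣQ_DR = 2850 cfs; V = ΣQ_DR·Δt = 1.539 × 10^7 ft³.
Runoff depth d = V / A = 1.830 in.
C = d / P = 1.830 / 5.3 = 0.35.

C ≈ 0.35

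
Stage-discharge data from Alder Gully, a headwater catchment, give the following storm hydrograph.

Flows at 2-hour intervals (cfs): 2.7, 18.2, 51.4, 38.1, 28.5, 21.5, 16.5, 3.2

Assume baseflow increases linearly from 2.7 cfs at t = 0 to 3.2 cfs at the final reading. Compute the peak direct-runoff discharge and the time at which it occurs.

Subtracting baseflow gives direct-runoff ordinates: 0.00, 15.43, 48.56, 35.19, 25.51, 18.44, 13.37, 0.00 cfs.
The maximum is 48.56 cfs, occurring at the reading for t = 4 h.

Q_p = 48.56 cfs at t = 4 h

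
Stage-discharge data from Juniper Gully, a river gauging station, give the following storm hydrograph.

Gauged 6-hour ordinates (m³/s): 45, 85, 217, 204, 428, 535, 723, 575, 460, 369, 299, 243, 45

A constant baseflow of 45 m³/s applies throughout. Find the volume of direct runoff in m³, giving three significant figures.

V ≈ 7.87 × 10^7 m³

Direct-runoff ordinates (Q − Q_b): 0.0, 40.0, 172.0, 159.0, 383.0, 490.0, 678.0, 530.0, 415.0, 324.0, 254.0, 198.0, 0.0 m³/s.
ΣQ_DR = 3643 m³/s.
With Δt = 6 h = 21600 s, V = ΣQ_DR · Δt = 3643 × 21600 = 7.87 × 10^7 m³.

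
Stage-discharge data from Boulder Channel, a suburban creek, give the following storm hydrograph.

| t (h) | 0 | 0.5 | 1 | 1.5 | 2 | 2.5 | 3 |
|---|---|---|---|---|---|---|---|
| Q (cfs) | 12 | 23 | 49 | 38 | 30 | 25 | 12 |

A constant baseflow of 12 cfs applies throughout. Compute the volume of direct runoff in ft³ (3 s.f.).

V ≈ 1.89 × 10^5 ft³

Direct-runoff ordinates (Q − Q_b): 0.0, 11.0, 37.0, 26.0, 18.0, 13.0, 0.0 cfs.
ΣQ_DR = 105.0 cfs.
With Δt = 0.5 h = 1800 s, V = ΣQ_DR · Δt = 105.0 × 1800 = 1.89 × 10^5 ft³.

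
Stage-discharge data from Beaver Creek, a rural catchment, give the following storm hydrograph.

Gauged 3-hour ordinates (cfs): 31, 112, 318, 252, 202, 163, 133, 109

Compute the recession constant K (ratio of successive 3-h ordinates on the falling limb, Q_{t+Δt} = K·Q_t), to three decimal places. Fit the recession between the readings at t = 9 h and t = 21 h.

K ≈ 0.811

Using the recession-limb readings at t = 9 h and t = 21 h: Q falls from 252 to 109 cfs over 4 intervals.
K = (Q₂/Q₁)^(1/4) = (109/252)^(1/4) = 0.811.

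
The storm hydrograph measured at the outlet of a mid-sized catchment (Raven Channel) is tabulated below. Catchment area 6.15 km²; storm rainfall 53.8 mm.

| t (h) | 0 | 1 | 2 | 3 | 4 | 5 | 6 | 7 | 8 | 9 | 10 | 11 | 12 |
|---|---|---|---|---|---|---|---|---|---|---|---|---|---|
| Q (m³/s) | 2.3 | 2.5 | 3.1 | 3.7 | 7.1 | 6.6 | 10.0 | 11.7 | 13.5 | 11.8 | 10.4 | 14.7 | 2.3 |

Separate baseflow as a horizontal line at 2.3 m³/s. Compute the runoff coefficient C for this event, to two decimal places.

C ≈ 0.76

ΣQ_DR = 69.80 m³/s; V = ΣQ_DR·Δt = 2.513 × 10^5 m³.
Runoff depth d = V / A = 40.86 mm.
C = d / P = 40.86 / 53.8 = 0.76.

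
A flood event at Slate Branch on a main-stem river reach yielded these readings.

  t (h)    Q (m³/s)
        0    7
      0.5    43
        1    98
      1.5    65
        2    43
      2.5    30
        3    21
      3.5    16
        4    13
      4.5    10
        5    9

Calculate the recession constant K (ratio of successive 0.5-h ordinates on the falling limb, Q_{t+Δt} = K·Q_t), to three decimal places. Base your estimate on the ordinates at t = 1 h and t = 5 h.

K ≈ 0.742

Using the recession-limb readings at t = 1 h and t = 5 h: Q falls from 98 to 9 m³/s over 8 intervals.
K = (Q₂/Q₁)^(1/8) = (9/98)^(1/8) = 0.742.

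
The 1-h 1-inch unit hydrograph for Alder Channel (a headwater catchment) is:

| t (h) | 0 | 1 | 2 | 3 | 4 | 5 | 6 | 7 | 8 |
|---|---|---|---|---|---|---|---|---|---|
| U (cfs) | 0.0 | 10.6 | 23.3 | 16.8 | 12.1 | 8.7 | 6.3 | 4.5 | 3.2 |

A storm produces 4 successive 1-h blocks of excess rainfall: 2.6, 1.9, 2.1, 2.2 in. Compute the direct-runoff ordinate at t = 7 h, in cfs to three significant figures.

Q ≈ 68.6 cfs

By discrete convolution, Q_j = Σ (P_i / 1 in) · U_{j−i}.
At t = 7 h (j=7): Q = (2.6/1)·4.5 + (1.9/1)·6.3 + (2.1/1)·8.7 + (2.2/1)·12.1 = 68.6 cfs.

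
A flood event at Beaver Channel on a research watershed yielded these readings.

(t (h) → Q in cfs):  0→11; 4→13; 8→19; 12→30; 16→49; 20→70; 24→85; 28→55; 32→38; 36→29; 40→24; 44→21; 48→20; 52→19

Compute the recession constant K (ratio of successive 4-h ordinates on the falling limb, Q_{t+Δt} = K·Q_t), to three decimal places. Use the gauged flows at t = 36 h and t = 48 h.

K ≈ 0.884

Using the recession-limb readings at t = 36 h and t = 48 h: Q falls from 29 to 20 cfs over 3 intervals.
K = (Q₂/Q₁)^(1/3) = (20/29)^(1/3) = 0.884.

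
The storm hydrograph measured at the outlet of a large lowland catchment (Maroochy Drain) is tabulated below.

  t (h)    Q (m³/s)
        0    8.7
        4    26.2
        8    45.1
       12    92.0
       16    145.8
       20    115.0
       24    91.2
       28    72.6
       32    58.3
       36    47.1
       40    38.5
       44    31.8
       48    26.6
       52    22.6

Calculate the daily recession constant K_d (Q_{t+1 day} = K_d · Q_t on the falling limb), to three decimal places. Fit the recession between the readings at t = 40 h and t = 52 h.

K_d ≈ 0.345

Between t = 40 h and t = 52 h the flow falls from 38.5 to 22.6 m³/s over 3×4 h = 12 h.
Per-interval ratio K = (22.6/38.5)^(1/3) = 0.8373; K_d = K^(24/4) = 0.345.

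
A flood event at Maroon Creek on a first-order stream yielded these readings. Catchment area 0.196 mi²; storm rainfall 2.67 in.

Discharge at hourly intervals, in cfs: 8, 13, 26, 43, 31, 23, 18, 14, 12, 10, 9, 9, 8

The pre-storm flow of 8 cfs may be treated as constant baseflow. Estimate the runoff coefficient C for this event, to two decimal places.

ΣQ_DR = 120.0 cfs; V = ΣQ_DR·Δt = 4.320 × 10^5 ft³.
Runoff depth d = V / A = 0.9487 in.
C = d / P = 0.9487 / 2.67 = 0.36.

C ≈ 0.36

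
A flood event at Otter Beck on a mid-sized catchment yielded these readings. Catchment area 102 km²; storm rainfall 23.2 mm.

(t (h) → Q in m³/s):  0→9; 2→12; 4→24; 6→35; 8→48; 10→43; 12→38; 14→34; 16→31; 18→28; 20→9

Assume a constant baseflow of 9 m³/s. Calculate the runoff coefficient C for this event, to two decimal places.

C ≈ 0.65

ΣQ_DR = 212.0 m³/s; V = ΣQ_DR·Δt = 1.526 × 10^6 m³.
Runoff depth d = V / A = 14.96 mm.
C = d / P = 14.96 / 23.2 = 0.65.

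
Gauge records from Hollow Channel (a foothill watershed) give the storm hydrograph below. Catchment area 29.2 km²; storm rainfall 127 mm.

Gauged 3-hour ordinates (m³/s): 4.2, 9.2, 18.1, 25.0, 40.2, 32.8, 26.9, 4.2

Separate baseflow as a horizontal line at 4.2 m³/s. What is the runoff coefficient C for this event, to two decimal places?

C ≈ 0.37

ΣQ_DR = 127.0 m³/s; V = ΣQ_DR·Δt = 1.372 × 10^6 m³.
Runoff depth d = V / A = 46.97 mm.
C = d / P = 46.97 / 127 = 0.37.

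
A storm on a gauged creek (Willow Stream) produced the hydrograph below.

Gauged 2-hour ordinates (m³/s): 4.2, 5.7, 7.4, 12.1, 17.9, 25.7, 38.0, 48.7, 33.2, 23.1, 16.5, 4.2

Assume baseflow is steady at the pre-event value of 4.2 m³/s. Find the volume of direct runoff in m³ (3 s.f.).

Direct-runoff ordinates (Q − Q_b): 0.0, 1.5, 3.2, 7.9, 13.7, 21.5, 33.8, 44.5, 29.0, 18.9, 12.3, 0.0 m³/s.
ΣQ_DR = 186.3 m³/s.
With Δt = 2 h = 7200 s, V = ΣQ_DR · Δt = 186.3 × 7200 = 1.34 × 10^6 m³.

V ≈ 1.34 × 10^6 m³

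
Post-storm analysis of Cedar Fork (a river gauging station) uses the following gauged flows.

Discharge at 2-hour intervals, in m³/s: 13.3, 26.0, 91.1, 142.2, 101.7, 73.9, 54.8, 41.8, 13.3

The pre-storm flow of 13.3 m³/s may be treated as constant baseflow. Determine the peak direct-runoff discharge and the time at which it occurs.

Subtracting baseflow gives direct-runoff ordinates: 0.0, 12.7, 77.8, 128.9, 88.4, 60.6, 41.5, 28.5, 0.0 m³/s.
The maximum is 128.9 m³/s, occurring at the reading for t = 6 h.

Q_p = 128.9 m³/s at t = 6 h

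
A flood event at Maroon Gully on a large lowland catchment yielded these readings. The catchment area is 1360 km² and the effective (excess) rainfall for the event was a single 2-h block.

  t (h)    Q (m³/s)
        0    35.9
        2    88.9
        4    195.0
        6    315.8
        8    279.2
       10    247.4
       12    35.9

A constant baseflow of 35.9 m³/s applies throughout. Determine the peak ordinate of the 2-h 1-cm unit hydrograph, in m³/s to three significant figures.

Direct runoff: 0.0, 53.0, 159.1, 279.9, 243.3, 211.5, 0.0 m³/s; ΣQ_DR = 946.8 m³/s, peak = 279.9 m³/s.
Runoff depth d = ΣQ_DR·Δt / A = 946.8 × 7200 / (1360 km²) = 5.012 mm.
The 1-cm UH is the DRH scaled by (10 mm)/d, so U_p = 279.9 × 10/5.012 = 558 m³/s.

U_p ≈ 558 m³/s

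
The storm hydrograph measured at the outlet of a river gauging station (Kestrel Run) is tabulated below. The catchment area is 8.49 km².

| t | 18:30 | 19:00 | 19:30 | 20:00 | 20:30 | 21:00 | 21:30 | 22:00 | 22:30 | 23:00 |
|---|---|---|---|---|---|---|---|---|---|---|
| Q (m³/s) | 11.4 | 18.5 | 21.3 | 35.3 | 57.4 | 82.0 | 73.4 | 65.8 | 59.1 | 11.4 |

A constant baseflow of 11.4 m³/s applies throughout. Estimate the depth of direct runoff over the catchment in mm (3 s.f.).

d ≈ 68.2 mm

Direct runoff: 0.0, 7.1, 9.9, 23.9, 46.0, 70.6, 62.0, 54.4, 47.7, 0.0 m³/s; ΣQ_DR = 321.6 m³/s.
V = ΣQ_DR · Δt = 321.6 × 1800 s = 5.789 × 10^5 m³.
Over A = 8.49 km², depth = V / A = 68.2 mm.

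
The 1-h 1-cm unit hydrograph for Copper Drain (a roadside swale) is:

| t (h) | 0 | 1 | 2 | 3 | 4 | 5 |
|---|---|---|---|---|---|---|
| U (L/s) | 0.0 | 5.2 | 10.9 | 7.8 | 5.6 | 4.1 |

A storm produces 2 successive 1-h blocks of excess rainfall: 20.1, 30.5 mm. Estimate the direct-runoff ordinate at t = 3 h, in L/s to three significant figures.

Q ≈ 48.9 L/s

By discrete convolution, Q_j = Σ (P_i / 10 mm) · U_{j−i}.
At t = 3 h (j=3): Q = (20.1/10)·7.8 + (30.5/10)·10.9 = 48.9 L/s.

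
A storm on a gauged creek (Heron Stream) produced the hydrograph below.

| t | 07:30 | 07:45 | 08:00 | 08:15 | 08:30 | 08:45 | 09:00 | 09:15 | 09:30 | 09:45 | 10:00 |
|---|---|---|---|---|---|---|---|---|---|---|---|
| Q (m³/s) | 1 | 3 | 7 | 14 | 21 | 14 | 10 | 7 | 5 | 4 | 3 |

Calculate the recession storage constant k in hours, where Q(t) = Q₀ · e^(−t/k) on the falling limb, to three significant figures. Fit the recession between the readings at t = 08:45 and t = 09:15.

k ≈ 0.721 h

On the falling limb, Q drops from 14 to 7 m³/s between t = 08:45 and t = 09:15 (Δt = 0.5 h).
k = −Δt / ln(Q₂/Q₁) = −0.5 / ln(7/14) = 0.721 h.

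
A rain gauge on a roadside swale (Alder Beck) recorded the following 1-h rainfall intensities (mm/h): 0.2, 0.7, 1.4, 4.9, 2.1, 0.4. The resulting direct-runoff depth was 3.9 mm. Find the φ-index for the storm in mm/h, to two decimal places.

Only the 2 blocks with intensity above φ contribute runoff: 4.9, 2.1 mm/h.
Σ(I−φ)·Δt = d  ⇒  (4.9+2.1 − 2φ)·1 = 3.9
φ = (7.000 − 3.9/1) / 2 = 1.55 mm/h.

φ ≈ 1.55 mm/h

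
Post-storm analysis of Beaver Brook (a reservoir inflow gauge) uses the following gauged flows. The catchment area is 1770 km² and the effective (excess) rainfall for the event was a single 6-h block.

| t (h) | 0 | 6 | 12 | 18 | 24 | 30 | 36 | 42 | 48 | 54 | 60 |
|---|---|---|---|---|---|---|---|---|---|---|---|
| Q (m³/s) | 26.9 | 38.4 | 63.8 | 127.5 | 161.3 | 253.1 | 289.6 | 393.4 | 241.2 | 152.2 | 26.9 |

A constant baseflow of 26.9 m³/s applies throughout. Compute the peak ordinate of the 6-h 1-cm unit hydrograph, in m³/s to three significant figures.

Direct runoff: 0.0, 11.5, 36.9, 100.6, 134.4, 226.2, 262.7, 366.5, 214.3, 125.3, 0.0 m³/s; ΣQ_DR = 1478 m³/s, peak = 366.5 m³/s.
Runoff depth d = ΣQ_DR·Δt / A = 1478 × 21600 / (1770 km²) = 18.04 mm.
The 1-cm UH is the DRH scaled by (10 mm)/d, so U_p = 366.5 × 10/18.04 = 203 m³/s.

U_p ≈ 203 m³/s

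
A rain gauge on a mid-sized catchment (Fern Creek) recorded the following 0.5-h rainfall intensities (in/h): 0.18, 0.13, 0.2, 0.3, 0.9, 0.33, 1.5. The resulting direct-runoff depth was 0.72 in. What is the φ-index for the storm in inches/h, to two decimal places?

φ ≈ 0.48 in/h

Only the 2 blocks with intensity above φ contribute runoff: 0.9, 1.5 in/h.
Σ(I−φ)·Δt = d  ⇒  (0.9+1.5 − 2φ)·0.5 = 0.72
φ = (2.400 − 0.72/0.5) / 2 = 0.48 in/h.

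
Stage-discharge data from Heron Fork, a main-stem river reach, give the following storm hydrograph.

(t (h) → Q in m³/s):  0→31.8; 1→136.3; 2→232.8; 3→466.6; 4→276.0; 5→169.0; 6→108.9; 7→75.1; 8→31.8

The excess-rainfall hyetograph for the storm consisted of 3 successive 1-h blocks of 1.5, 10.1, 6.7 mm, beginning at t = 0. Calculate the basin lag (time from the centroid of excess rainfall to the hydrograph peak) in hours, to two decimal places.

Centroid of excess rainfall: t_c = Σ P_i·t̄_i / ΣP_i = 1.7842 h (block centres at 0.5, 1.5, 2.5 h).
Hydrograph peak occurs at t = 3 h, so basin lag t_L = 3 − 1.7842 = 1.22 h.

t_L ≈ 1.22 h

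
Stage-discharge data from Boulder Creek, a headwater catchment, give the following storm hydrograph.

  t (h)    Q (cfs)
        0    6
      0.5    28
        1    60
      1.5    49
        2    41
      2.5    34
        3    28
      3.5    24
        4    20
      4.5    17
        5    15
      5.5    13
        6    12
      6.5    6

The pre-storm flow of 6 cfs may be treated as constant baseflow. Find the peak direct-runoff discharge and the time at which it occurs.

Q_p = 54.0 cfs at t = 1 h

Subtracting baseflow gives direct-runoff ordinates: 0.0, 22.0, 54.0, 43.0, 35.0, 28.0, 22.0, 18.0, 14.0, 11.0, 9.0, 7.0, 6.0, 0.0 cfs.
The maximum is 54.0 cfs, occurring at the reading for t = 1 h.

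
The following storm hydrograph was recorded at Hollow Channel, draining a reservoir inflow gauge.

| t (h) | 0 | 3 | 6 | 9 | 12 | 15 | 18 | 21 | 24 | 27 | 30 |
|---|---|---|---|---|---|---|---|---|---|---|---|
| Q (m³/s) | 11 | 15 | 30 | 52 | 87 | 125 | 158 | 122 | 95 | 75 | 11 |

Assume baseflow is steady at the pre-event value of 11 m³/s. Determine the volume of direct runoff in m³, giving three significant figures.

V ≈ 7.13 × 10^6 m³

Direct-runoff ordinates (Q − Q_b): 0.0, 4.0, 19.0, 41.0, 76.0, 114.0, 147.0, 111.0, 84.0, 64.0, 0.0 m³/s.
ΣQ_DR = 660.0 m³/s.
With Δt = 3 h = 10800 s, V = ΣQ_DR · Δt = 660.0 × 10800 = 7.13 × 10^6 m³.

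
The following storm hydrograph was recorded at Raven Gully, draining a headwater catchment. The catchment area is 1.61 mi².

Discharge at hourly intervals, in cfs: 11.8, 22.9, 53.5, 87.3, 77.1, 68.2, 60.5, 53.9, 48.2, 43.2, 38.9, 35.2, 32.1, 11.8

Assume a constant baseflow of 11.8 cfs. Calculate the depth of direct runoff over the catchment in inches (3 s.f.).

Direct runoff: 0.0, 11.1, 41.7, 75.5, 65.3, 56.4, 48.7, 42.1, 36.4, 31.4, 27.1, 23.4, 20.3, 0.0 cfs; ΣQ_DR = 479.4 cfs.
V = ΣQ_DR · Δt = 479.4 × 3600 s = 1.726 × 10^6 ft³.
Over A = 1.61 mi², depth = V / A = 0.461 in.

d ≈ 0.461 in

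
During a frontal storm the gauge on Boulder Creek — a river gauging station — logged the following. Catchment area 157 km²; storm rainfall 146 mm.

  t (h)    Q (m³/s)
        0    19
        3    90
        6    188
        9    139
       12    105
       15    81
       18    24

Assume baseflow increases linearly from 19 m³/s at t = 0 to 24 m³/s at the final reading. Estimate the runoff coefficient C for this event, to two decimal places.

ΣQ_DR = 495.5 m³/s; V = ΣQ_DR·Δt = 5.351 × 10^6 m³.
Runoff depth d = V / A = 34.09 mm.
C = d / P = 34.09 / 146 = 0.23.

C ≈ 0.23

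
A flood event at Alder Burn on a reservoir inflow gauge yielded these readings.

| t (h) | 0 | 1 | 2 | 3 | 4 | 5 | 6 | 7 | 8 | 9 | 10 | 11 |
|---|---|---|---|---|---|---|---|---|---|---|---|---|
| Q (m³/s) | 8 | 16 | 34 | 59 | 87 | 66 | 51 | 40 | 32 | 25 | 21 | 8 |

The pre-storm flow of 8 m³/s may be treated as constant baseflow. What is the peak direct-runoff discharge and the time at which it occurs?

Subtracting baseflow gives direct-runoff ordinates: 0.0, 8.0, 26.0, 51.0, 79.0, 58.0, 43.0, 32.0, 24.0, 17.0, 13.0, 0.0 m³/s.
The maximum is 79.0 m³/s, occurring at the reading for t = 4 h.

Q_p = 79.0 m³/s at t = 4 h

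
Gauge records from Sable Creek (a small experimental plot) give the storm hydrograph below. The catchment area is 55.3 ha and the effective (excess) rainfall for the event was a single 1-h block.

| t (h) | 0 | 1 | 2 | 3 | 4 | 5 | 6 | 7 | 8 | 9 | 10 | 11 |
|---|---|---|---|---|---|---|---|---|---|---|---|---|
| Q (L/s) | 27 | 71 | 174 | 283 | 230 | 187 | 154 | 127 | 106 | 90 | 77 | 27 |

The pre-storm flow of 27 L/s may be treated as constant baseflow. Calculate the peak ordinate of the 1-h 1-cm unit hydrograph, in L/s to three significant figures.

U_p ≈ 320 L/s

Direct runoff: 0.0, 44.0, 147.0, 256.0, 203.0, 160.0, 127.0, 100.0, 79.0, 63.0, 50.0, 0.0 L/s; ΣQ_DR = 1229 L/s, peak = 256.0 L/s.
Runoff depth d = ΣQ_DR·Δt / A = 1229 × 3600 / (55.3 ha) = 8.001 mm.
The 1-cm UH is the DRH scaled by (10 mm)/d, so U_p = 256.0 × 10/8.001 = 320 L/s.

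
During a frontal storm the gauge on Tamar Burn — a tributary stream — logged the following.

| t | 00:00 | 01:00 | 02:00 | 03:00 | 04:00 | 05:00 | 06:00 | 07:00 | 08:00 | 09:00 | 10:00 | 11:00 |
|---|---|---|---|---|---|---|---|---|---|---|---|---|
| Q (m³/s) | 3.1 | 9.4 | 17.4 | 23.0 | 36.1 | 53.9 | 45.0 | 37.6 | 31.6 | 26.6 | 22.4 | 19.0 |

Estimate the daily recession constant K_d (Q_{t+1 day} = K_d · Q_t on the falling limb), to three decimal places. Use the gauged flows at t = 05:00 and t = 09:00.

Between t = 05:00 and t = 09:00 the flow falls from 53.9 to 26.6 m³/s over 4×1 h = 4 h.
Per-interval ratio K = (26.6/53.9)^(1/4) = 0.8382; K_d = K^(24/1) = 0.014.

K_d ≈ 0.014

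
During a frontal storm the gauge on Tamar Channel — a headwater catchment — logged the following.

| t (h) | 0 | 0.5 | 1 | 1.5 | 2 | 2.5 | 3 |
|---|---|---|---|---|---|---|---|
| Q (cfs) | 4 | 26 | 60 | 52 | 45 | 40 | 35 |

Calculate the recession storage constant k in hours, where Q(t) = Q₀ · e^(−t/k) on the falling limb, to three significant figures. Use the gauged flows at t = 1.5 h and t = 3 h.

On the falling limb, Q drops from 52 to 35 cfs between t = 1.5 h and t = 3 h (Δt = 1.5 h).
k = −Δt / ln(Q₂/Q₁) = −1.5 / ln(35/52) = 3.79 h.

k ≈ 3.79 h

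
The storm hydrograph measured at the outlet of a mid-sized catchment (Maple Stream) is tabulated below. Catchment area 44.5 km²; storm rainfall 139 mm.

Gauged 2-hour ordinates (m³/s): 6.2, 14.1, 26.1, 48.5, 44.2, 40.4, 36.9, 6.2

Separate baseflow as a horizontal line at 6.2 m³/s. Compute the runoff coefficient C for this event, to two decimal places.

ΣQ_DR = 173.0 m³/s; V = ΣQ_DR·Δt = 1.246 × 10^6 m³.
Runoff depth d = V / A = 27.99 mm.
C = d / P = 27.99 / 139 = 0.20.

C ≈ 0.20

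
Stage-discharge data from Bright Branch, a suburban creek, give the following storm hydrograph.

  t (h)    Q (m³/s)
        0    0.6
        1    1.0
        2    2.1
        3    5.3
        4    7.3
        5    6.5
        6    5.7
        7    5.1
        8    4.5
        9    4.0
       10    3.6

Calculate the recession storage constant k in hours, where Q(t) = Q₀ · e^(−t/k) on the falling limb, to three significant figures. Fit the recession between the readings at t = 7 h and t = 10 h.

On the falling limb, Q drops from 5.1 to 3.6 m³/s between t = 7 h and t = 10 h (Δt = 3 h).
k = −Δt / ln(Q₂/Q₁) = −3 / ln(3.6/5.1) = 8.61 h.

k ≈ 8.61 h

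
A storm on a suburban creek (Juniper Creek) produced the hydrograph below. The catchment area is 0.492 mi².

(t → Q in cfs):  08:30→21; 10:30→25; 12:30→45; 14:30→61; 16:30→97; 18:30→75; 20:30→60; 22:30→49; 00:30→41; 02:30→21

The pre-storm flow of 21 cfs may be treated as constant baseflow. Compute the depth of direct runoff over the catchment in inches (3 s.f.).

Direct runoff: 0.0, 4.0, 24.0, 40.0, 76.0, 54.0, 39.0, 28.0, 20.0, 0.0 cfs; ΣQ_DR = 285.0 cfs.
V = ΣQ_DR · Δt = 285.0 × 7200 s = 2.052 × 10^6 ft³.
Over A = 0.492 mi², depth = V / A = 1.80 in.

d ≈ 1.80 in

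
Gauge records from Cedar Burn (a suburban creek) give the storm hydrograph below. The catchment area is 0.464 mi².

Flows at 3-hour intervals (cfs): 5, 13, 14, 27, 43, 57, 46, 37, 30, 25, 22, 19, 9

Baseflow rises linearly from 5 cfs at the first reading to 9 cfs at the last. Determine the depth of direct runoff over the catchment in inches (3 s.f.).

d ≈ 2.56 in

Direct runoff: 0.00, 7.67, 8.33, 21.00, 36.67, 50.33, 39.00, 29.67, 22.33, 17.00, 13.67, 10.33, 0.00 cfs; ΣQ_DR = 256.0 cfs.
V = ΣQ_DR · Δt = 256.0 × 10800 s = 2.765 × 10^6 ft³.
Over A = 0.464 mi², depth = V / A = 2.56 in.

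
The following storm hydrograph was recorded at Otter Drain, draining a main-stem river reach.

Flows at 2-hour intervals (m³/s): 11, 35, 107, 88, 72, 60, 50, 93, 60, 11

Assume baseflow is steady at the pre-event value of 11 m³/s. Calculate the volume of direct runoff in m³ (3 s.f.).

V ≈ 3.43 × 10^6 m³

Direct-runoff ordinates (Q − Q_b): 0.0, 24.0, 96.0, 77.0, 61.0, 49.0, 39.0, 82.0, 49.0, 0.0 m³/s.
ΣQ_DR = 477.0 m³/s.
With Δt = 2 h = 7200 s, V = ΣQ_DR · Δt = 477.0 × 7200 = 3.43 × 10^6 m³.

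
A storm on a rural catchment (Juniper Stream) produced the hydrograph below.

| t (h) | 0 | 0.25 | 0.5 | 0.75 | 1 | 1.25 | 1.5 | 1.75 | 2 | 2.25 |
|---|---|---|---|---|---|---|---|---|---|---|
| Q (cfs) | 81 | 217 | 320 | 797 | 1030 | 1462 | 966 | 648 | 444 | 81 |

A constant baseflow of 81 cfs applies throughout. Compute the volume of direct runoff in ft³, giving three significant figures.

Direct-runoff ordinates (Q − Q_b): 0.0, 136.0, 239.0, 716.0, 949.0, 1381.0, 885.0, 567.0, 363.0, 0.0 cfs.
ΣQ_DR = 5236 cfs.
With Δt = 0.25 h = 900 s, V = ΣQ_DR · Δt = 5236 × 900 = 4.71 × 10^6 ft³.

V ≈ 4.71 × 10^6 ft³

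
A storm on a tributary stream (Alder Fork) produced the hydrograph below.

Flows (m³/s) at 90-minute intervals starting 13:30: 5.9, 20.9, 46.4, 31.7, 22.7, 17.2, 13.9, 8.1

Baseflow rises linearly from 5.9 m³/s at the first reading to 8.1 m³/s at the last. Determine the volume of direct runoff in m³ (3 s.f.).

V ≈ 5.98 × 10^5 m³

Direct-runoff ordinates (Q − Q_b): 0.00, 14.69, 39.87, 24.86, 15.54, 9.73, 6.11, 0.00 m³/s.
ΣQ_DR = 110.8 m³/s.
With Δt = 1.5 h = 5400 s, V = ΣQ_DR · Δt = 110.8 × 5400 = 5.98 × 10^5 m³.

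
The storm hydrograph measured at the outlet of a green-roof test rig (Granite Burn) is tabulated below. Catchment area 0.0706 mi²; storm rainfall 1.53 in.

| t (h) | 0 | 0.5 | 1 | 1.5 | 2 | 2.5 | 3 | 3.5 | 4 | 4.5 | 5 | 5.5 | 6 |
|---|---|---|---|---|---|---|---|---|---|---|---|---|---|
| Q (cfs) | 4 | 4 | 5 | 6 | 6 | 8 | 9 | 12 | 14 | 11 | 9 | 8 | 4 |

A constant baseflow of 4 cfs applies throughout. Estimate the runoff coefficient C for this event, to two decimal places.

ΣQ_DR = 48.00 cfs; V = ΣQ_DR·Δt = 86400 ft³.
Runoff depth d = V / A = 0.5268 in.
C = d / P = 0.5268 / 1.53 = 0.34.

C ≈ 0.34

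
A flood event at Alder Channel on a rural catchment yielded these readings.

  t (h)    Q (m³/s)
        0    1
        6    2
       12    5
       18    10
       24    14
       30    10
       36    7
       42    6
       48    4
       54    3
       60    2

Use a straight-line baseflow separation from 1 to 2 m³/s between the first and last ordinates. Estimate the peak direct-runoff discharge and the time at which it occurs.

Q_p = 12.60 m³/s at t = 24 h

Subtracting baseflow gives direct-runoff ordinates: 0.00, 0.90, 3.80, 8.70, 12.60, 8.50, 5.40, 4.30, 2.20, 1.10, 0.00 m³/s.
The maximum is 12.60 m³/s, occurring at the reading for t = 24 h.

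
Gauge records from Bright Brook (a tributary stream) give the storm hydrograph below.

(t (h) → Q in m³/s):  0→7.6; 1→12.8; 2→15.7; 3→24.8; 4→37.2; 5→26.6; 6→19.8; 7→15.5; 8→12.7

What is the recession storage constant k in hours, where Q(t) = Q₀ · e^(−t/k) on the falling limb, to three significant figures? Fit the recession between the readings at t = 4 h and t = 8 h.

k ≈ 3.72 h

On the falling limb, Q drops from 37.2 to 12.7 m³/s between t = 4 h and t = 8 h (Δt = 4 h).
k = −Δt / ln(Q₂/Q₁) = −4 / ln(12.7/37.2) = 3.72 h.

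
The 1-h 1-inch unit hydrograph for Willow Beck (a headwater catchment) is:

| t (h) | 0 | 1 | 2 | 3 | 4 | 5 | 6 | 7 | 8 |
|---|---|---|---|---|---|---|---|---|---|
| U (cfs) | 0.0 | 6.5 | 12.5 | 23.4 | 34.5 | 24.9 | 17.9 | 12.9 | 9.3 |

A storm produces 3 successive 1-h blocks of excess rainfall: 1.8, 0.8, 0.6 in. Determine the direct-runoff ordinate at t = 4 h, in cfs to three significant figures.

By discrete convolution, Q_j = Σ (P_i / 1 in) · U_{j−i}.
At t = 4 h (j=4): Q = (1.8/1)·34.5 + (0.8/1)·23.4 + (0.6/1)·12.5 = 88.3 cfs.

Q ≈ 88.3 cfs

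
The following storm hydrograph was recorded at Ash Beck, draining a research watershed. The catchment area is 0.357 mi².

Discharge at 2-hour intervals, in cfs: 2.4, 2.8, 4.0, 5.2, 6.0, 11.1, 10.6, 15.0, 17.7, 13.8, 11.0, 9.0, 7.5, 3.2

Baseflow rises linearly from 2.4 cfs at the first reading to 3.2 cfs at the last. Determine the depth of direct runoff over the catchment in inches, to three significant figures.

d ≈ 0.695 in

Direct runoff: 0.00, 0.34, 1.48, 2.62, 3.35, 8.39, 7.83, 12.17, 14.81, 10.85, 7.98, 5.92, 4.36, 0.00 cfs; ΣQ_DR = 80.10 cfs.
V = ΣQ_DR · Δt = 80.10 × 7200 s = 5.767 × 10^5 ft³.
Over A = 0.357 mi², depth = V / A = 0.695 in.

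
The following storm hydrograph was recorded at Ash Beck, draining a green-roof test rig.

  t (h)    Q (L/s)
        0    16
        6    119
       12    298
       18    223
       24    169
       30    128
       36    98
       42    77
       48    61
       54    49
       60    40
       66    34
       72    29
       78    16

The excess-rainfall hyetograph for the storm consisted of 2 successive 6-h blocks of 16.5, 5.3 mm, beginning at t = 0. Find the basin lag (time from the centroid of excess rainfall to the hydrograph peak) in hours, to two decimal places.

t_L ≈ 7.54 h

Centroid of excess rainfall: t_c = Σ P_i·t̄_i / ΣP_i = 4.4587 h (block centres at 3, 9 h).
Hydrograph peak occurs at t = 12 h, so basin lag t_L = 12 − 4.4587 = 7.54 h.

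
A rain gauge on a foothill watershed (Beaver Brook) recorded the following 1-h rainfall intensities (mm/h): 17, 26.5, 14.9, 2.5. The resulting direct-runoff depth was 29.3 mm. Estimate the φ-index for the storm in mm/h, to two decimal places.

φ ≈ 9.70 mm/h

Only the 3 blocks with intensity above φ contribute runoff: 17, 26.5, 14.9 mm/h.
Σ(I−φ)·Δt = d  ⇒  (17+26.5+14.9 − 3φ)·1 = 29.3
φ = (58.40 − 29.3/1) / 3 = 9.70 mm/h.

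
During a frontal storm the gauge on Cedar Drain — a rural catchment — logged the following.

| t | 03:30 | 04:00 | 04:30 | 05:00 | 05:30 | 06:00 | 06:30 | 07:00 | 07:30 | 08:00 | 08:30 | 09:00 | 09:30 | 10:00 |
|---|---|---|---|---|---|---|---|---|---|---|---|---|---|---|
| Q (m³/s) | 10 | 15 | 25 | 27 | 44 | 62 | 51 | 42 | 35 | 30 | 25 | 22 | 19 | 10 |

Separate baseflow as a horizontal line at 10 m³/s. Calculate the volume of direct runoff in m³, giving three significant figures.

V ≈ 4.99 × 10^5 m³

Direct-runoff ordinates (Q − Q_b): 0.0, 5.0, 15.0, 17.0, 34.0, 52.0, 41.0, 32.0, 25.0, 20.0, 15.0, 12.0, 9.0, 0.0 m³/s.
ΣQ_DR = 277.0 m³/s.
With Δt = 0.5 h = 1800 s, V = ΣQ_DR · Δt = 277.0 × 1800 = 4.99 × 10^5 m³.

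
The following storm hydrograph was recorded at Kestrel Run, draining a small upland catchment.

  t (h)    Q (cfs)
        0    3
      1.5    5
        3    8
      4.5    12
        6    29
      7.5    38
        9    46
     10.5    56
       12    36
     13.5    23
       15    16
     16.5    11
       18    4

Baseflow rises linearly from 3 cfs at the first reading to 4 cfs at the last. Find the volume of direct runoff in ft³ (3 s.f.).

V ≈ 1.30 × 10^6 ft³

Direct-runoff ordinates (Q − Q_b): 0.00, 1.92, 4.83, 8.75, 25.67, 34.58, 42.50, 52.42, 32.33, 19.25, 12.17, 7.08, 0.00 cfs.
ΣQ_DR = 241.5 cfs.
With Δt = 1.5 h = 5400 s, V = ΣQ_DR · Δt = 241.5 × 5400 = 1.30 × 10^6 ft³.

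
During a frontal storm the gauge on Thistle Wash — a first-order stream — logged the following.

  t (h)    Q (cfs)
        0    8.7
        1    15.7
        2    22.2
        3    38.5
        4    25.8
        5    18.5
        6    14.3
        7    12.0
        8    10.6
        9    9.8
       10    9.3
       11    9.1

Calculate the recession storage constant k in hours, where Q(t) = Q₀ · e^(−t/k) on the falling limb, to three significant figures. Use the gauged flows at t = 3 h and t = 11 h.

On the falling limb, Q drops from 38.5 to 9.1 cfs between t = 3 h and t = 11 h (Δt = 8 h).
k = −Δt / ln(Q₂/Q₁) = −8 / ln(9.1/38.5) = 5.55 h.

k ≈ 5.55 h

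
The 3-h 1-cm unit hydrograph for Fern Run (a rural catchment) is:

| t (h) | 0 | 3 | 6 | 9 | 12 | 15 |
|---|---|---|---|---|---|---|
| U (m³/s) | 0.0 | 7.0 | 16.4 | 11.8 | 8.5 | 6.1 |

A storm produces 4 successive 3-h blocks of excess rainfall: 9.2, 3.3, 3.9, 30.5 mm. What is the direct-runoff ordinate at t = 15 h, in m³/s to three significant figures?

Q ≈ 63.0 m³/s

By discrete convolution, Q_j = Σ (P_i / 10 mm) · U_{j−i}.
At t = 15 h (j=5): Q = (9.2/10)·6.1 + (3.3/10)·8.5 + (3.9/10)·11.8 + (30.5/10)·16.4 = 63.0 m³/s.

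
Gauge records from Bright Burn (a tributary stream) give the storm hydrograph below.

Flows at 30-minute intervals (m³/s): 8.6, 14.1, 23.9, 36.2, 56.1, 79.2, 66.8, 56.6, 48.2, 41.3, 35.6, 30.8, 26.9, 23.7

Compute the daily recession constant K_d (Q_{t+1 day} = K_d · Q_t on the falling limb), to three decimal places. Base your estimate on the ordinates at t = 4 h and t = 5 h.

Between t = 4 h and t = 5 h the flow falls from 48.2 to 35.6 m³/s over 2×0.5 h = 1 h.
Per-interval ratio K = (35.6/48.2)^(1/2) = 0.8594; K_d = K^(24/0.5) = 0.001.

K_d ≈ 0.001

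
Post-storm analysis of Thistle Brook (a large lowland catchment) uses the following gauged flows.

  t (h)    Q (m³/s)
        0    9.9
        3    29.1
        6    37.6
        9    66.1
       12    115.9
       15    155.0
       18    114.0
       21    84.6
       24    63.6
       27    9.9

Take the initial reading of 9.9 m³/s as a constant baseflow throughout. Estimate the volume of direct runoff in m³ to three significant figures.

Direct-runoff ordinates (Q − Q_b): 0.0, 19.2, 27.7, 56.2, 106.0, 145.1, 104.1, 74.7, 53.7, 0.0 m³/s.
ΣQ_DR = 586.7 m³/s.
With Δt = 3 h = 10800 s, V = ΣQ_DR · Δt = 586.7 × 10800 = 6.34 × 10^6 m³.

V ≈ 6.34 × 10^6 m³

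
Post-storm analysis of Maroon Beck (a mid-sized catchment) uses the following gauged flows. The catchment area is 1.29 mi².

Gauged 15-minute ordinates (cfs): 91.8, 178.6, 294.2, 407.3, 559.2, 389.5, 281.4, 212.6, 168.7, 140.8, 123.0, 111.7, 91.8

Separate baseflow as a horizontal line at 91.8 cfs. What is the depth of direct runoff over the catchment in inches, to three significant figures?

d ≈ 0.558 in

Direct runoff: 0.0, 86.8, 202.4, 315.5, 467.4, 297.7, 189.6, 120.8, 76.9, 49.0, 31.2, 19.9, 0.0 cfs; ΣQ_DR = 1857 cfs.
V = ΣQ_DR · Δt = 1857 × 900 s = 1.671 × 10^6 ft³.
Over A = 1.29 mi², depth = V / A = 0.558 in.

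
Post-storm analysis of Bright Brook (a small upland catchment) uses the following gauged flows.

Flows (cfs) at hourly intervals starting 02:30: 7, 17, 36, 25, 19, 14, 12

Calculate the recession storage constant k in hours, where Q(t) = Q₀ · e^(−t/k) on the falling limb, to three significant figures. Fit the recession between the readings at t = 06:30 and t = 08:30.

k ≈ 4.35 h

On the falling limb, Q drops from 19 to 12 cfs between t = 06:30 and t = 08:30 (Δt = 2 h).
k = −Δt / ln(Q₂/Q₁) = −2 / ln(12/19) = 4.35 h.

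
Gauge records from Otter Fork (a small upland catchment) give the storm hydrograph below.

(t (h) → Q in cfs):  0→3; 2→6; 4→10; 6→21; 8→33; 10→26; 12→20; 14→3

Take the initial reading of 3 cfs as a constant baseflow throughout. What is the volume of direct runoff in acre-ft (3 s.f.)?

V ≈ 16.2 acre-ft

Direct-runoff ordinates (Q − Q_b): 0.0, 3.0, 7.0, 18.0, 30.0, 23.0, 17.0, 0.0 cfs.
ΣQ_DR = 98.00 cfs.
With Δt = 2 h = 7200 s, V = ΣQ_DR · Δt = 98.00 × 7200 = 7.06 × 10^5 ft³ = 16.2 acre-ft.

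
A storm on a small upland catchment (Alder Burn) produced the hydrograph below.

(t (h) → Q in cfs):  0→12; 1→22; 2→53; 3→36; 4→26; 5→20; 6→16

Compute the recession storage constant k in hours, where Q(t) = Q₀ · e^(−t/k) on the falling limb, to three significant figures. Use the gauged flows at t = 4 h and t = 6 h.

k ≈ 4.12 h

On the falling limb, Q drops from 26 to 16 cfs between t = 4 h and t = 6 h (Δt = 2 h).
k = −Δt / ln(Q₂/Q₁) = −2 / ln(16/26) = 4.12 h.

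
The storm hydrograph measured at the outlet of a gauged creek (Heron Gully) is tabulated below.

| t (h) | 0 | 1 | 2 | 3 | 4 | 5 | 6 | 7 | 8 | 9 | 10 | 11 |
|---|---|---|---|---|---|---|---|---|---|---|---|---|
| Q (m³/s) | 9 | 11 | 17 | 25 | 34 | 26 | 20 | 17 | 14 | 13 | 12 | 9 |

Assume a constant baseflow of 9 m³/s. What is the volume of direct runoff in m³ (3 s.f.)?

V ≈ 3.56 × 10^5 m³

Direct-runoff ordinates (Q − Q_b): 0.0, 2.0, 8.0, 16.0, 25.0, 17.0, 11.0, 8.0, 5.0, 4.0, 3.0, 0.0 m³/s.
ΣQ_DR = 99.00 m³/s.
With Δt = 1 h = 3600 s, V = ΣQ_DR · Δt = 99.00 × 3600 = 3.56 × 10^5 m³.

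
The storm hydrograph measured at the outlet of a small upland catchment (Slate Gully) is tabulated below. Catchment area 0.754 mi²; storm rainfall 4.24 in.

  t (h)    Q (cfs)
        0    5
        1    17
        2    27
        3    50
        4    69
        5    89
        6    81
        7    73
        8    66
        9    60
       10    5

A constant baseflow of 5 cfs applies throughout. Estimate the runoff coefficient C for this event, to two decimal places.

ΣQ_DR = 487.0 cfs; V = ΣQ_DR·Δt = 1.753 × 10^6 ft³.
Runoff depth d = V / A = 1.001 in.
C = d / P = 1.001 / 4.24 = 0.24.

C ≈ 0.24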